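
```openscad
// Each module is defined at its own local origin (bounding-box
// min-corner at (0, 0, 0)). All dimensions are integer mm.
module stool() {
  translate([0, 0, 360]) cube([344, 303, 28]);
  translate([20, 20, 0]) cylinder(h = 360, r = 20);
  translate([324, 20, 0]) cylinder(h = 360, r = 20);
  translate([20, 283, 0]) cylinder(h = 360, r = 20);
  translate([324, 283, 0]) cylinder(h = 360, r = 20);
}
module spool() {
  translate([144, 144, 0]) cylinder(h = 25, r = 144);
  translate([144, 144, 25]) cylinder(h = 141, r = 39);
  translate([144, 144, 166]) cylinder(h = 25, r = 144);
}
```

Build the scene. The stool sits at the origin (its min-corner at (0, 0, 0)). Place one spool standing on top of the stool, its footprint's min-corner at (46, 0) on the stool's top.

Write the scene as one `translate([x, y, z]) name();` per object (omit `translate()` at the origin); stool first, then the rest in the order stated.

stool();
translate([46, 0, 388]) spool();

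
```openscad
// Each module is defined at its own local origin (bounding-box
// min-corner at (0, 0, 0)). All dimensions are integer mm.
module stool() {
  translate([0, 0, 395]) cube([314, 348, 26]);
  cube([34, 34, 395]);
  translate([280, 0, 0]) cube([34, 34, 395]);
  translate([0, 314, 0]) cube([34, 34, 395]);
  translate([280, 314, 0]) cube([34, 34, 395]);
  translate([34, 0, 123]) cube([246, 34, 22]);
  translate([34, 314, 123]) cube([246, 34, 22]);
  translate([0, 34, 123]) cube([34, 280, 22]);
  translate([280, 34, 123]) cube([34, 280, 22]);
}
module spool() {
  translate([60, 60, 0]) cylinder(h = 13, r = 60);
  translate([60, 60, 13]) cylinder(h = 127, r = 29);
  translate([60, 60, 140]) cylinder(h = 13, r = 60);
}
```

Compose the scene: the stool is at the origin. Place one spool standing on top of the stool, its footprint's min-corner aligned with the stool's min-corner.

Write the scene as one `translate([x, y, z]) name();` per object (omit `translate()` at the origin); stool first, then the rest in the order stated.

stool();
translate([0, 0, 421]) spool();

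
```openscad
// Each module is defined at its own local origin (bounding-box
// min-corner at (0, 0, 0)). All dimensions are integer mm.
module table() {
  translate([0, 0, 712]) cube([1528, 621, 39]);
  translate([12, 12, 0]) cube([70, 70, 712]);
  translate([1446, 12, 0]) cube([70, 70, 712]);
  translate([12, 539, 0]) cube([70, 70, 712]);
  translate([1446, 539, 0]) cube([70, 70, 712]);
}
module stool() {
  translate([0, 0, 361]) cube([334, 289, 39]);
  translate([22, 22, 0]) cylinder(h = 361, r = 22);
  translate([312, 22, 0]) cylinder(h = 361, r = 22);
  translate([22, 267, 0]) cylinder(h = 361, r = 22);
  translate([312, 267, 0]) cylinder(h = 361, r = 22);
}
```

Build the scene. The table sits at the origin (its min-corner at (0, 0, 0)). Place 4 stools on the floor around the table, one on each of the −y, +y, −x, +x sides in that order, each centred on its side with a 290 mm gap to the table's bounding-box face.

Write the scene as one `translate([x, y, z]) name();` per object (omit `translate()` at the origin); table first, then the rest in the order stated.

table();
translate([597, -579, 0]) stool();
translate([597, 911, 0]) stool();
translate([-624, 166, 0]) stool();
translate([1818, 166, 0]) stool();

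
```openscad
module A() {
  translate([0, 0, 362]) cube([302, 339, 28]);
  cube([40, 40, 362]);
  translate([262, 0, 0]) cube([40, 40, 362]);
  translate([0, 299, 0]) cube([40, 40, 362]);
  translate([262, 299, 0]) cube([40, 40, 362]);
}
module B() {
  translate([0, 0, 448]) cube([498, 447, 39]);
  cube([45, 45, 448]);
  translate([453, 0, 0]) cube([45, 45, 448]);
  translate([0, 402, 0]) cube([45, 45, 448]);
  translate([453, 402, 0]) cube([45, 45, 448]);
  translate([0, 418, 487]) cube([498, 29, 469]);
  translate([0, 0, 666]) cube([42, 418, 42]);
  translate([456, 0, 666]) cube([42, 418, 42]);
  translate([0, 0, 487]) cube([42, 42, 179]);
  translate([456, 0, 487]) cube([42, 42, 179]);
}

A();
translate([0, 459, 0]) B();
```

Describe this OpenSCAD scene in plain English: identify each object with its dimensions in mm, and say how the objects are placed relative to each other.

A is a simple wooden stool: a rectangular seat 302 mm (x) by 339 mm (y), 28 mm thick, top face at z = 390 mm, on four square legs, each 40×40 mm in cross-section. The legs rest on z = 0, each flush with a corner of the seat.

B is a chair. The seat is a 498×447×39 mm slab with its top at z = 487 mm, on four 45×45 mm corner legs (flush with the seat edges, standing on z = 0). A flat backrest 29 mm thick, 469 mm tall, spans the full seat width and rises from the seat top along its +y edge, rear face flush with the rear of the seat. Two armrests of 42×42 mm section run along each side from the seat's front edge to the front of the backrest, top faces 221 mm above the seat top and outer faces flush with the seat's x-edges; a 42×42 mm post under the front of each armrest stands on the seat at the front corner.

The chair is on the floor beside the stool on its +y side.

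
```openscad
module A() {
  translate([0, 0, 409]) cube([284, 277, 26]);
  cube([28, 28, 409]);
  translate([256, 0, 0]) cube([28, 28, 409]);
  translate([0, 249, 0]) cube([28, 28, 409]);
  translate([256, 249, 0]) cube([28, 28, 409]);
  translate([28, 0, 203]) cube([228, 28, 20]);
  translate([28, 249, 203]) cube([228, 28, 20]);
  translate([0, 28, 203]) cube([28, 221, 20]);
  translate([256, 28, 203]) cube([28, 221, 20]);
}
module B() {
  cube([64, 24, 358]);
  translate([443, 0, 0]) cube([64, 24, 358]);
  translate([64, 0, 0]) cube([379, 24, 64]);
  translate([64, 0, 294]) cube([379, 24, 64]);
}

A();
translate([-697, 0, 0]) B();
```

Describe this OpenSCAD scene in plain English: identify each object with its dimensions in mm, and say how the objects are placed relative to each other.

A is a four-legged stool. The seat is 284×277 mm, 26 mm thick, top at z = 435 mm. It stands on four square legs, each 28×28 mm in cross-section, from z = 0 to the seat underside, each flush with a corner of the seat. Four stretchers, 28 mm wide and 20 mm tall, connect adjacent legs with their undersides at z = 203 mm, each running between the inner faces of the legs it joins and aligned with the legs' outer faces on the other axis.

B is a picture frame with a 379×230 mm rectangular opening (x by z) and a uniform 64 mm border on every side. Frame depth is 24 mm along y. It is built from two vertical stiles running the full outside height and two horizontal rails spanning the gap between the stiles.

The picture frame is on the floor beside the stool on its −x side.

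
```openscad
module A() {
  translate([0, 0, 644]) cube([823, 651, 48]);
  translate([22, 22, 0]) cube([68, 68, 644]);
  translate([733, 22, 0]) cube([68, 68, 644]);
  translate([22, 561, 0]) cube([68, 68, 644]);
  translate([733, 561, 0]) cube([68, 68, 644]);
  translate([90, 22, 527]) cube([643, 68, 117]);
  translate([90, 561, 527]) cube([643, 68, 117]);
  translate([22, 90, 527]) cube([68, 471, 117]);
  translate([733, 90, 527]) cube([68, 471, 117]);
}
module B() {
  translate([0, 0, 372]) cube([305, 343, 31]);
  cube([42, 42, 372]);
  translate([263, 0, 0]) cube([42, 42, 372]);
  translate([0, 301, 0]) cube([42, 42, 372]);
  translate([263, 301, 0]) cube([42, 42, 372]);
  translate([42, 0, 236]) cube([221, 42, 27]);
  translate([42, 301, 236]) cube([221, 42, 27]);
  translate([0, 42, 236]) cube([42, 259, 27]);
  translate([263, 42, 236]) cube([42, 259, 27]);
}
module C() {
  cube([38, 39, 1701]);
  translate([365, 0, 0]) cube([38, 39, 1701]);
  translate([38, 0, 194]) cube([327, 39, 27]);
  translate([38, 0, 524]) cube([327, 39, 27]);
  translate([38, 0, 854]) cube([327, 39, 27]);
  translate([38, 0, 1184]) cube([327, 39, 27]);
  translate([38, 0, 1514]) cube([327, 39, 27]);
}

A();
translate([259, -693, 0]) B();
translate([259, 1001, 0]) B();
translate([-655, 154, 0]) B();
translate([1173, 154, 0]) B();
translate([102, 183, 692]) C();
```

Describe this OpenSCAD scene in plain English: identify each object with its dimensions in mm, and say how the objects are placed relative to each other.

A is a table: top 823 mm (x) × 651 mm (y), 48 mm thick, upper face at z = 692 mm, on four 68×68 mm square legs, each inset 22 mm from the nearest pair of top edges, running from z = 0 to the bottom of the top. Four apron rails, 68 mm thick and 117 mm tall, run between adjacent legs with their top edges flush with the underside of the top and their outer faces flush with the legs' outer faces.

B is a simple wooden stool: a rectangular seat 305 mm (x) by 343 mm (y), 31 mm thick, top face at z = 403 mm, on four square legs, each 42×42 mm in cross-section. The legs rest on z = 0, each flush with a corner of the seat. Four stretchers, 42 mm wide and 27 mm tall, connect adjacent legs with their undersides at z = 236 mm, each running between the inner faces of the legs it joins and aligned with the legs' outer faces on the other axis.

C is a wooden ladder with two side rails of 38×39 mm section and 1701 mm height, set 403 mm apart overall. Between them run 5 rectangular rungs (39 mm deep, 27 mm thick), front faces flush with the rails' −y face. The bottom of the first rung is 194 mm above the floor and each subsequent rung is 330 mm higher than the one below.

Four stools sit around the table at the −y, +y, −x, +x sides. The ladder is on top of the table.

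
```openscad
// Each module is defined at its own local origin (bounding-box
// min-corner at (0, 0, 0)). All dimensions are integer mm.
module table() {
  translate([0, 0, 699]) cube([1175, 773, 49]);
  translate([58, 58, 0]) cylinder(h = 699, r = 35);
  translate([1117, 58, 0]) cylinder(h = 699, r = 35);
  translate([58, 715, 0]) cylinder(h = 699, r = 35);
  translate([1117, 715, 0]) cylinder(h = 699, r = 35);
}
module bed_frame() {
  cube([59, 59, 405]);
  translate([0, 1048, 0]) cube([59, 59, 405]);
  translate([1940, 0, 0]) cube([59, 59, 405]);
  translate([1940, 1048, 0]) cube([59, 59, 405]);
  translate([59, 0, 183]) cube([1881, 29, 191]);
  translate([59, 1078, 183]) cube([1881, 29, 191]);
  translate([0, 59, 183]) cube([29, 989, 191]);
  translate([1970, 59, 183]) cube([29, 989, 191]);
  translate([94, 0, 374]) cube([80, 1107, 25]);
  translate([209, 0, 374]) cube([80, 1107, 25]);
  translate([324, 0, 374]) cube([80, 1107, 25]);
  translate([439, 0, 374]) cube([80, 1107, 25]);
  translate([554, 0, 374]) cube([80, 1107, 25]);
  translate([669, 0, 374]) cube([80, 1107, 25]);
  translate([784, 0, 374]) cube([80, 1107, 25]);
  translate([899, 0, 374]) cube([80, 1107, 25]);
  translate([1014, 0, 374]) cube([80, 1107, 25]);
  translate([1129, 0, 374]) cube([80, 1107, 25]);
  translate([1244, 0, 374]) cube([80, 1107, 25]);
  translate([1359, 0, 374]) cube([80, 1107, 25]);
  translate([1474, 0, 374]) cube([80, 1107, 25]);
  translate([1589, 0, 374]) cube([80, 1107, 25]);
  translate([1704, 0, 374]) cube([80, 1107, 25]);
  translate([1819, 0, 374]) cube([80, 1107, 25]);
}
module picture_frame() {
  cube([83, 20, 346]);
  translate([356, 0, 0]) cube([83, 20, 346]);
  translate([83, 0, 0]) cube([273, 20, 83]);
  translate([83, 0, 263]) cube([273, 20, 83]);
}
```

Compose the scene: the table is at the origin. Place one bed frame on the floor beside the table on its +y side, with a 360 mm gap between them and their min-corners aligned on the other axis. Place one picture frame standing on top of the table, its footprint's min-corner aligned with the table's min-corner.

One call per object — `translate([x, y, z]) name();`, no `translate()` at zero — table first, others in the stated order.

table();
translate([0, 1133, 0]) bed_frame();
translate([0, 0, 748]) picture_frame();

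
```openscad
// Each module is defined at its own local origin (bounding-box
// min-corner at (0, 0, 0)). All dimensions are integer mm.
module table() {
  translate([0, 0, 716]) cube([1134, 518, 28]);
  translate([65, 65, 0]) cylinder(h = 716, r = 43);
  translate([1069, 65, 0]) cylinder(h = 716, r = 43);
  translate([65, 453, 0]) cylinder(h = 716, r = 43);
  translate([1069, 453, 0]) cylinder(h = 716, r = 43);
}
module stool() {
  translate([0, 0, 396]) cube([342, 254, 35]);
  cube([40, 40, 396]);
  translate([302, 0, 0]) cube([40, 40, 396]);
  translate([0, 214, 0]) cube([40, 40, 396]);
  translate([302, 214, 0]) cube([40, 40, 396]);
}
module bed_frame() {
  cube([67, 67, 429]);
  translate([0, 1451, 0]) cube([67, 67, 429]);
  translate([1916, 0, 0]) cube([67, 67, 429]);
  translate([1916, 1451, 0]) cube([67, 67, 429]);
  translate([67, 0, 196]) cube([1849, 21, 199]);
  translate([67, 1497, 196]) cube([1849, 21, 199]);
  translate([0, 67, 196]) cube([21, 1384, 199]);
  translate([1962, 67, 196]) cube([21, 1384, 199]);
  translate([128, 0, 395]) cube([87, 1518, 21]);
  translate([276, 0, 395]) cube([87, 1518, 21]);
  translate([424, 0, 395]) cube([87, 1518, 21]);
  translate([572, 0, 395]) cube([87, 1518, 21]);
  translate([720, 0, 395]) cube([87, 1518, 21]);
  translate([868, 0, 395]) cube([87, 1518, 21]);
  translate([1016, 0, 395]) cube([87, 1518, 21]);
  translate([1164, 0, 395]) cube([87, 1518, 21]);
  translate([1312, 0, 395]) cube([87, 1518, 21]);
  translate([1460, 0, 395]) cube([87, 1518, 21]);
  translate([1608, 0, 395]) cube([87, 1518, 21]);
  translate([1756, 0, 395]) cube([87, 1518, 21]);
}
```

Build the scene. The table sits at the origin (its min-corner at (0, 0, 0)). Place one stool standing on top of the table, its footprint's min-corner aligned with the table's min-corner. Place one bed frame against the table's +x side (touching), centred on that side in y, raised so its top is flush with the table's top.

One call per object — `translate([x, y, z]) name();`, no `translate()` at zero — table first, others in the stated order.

table();
translate([0, 0, 744]) stool();
translate([1134, -500, 315]) bed_frame();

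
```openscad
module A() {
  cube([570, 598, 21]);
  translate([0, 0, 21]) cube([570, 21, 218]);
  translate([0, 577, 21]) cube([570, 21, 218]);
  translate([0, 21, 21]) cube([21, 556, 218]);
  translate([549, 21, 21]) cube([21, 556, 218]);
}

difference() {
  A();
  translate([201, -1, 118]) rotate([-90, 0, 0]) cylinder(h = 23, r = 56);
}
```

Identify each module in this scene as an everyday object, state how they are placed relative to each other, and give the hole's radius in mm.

A is an open box. The open box has a circular hole through its front wall. The hole's radius is 56 mm.

The subtracted cylinder has r = 56 mm.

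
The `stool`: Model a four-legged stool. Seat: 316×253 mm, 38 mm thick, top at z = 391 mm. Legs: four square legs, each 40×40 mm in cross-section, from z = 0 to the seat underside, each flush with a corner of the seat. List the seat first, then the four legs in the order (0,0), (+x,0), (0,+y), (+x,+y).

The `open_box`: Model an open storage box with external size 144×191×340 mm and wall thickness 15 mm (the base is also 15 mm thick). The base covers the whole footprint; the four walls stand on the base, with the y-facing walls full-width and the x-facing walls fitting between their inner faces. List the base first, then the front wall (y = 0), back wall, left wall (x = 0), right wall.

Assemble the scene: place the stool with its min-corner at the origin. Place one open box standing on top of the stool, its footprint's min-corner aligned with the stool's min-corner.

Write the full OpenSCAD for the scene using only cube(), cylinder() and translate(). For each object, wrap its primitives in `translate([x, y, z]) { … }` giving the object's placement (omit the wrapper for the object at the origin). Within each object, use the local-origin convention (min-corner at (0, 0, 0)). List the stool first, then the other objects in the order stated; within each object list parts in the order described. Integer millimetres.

translate([0, 0, 353]) cube([316, 253, 38]);
cube([40, 40, 353]);
translate([276, 0, 0]) cube([40, 40, 353]);
translate([0, 213, 0]) cube([40, 40, 353]);
translate([276, 213, 0]) cube([40, 40, 353]);
translate([0, 0, 391]) {
  cube([144, 191, 15]);
  translate([0, 0, 15]) cube([144, 15, 325]);
  translate([0, 176, 15]) cube([144, 15, 325]);
  translate([0, 15, 15]) cube([15, 161, 325]);
  translate([129, 15, 15]) cube([15, 161, 325]);
}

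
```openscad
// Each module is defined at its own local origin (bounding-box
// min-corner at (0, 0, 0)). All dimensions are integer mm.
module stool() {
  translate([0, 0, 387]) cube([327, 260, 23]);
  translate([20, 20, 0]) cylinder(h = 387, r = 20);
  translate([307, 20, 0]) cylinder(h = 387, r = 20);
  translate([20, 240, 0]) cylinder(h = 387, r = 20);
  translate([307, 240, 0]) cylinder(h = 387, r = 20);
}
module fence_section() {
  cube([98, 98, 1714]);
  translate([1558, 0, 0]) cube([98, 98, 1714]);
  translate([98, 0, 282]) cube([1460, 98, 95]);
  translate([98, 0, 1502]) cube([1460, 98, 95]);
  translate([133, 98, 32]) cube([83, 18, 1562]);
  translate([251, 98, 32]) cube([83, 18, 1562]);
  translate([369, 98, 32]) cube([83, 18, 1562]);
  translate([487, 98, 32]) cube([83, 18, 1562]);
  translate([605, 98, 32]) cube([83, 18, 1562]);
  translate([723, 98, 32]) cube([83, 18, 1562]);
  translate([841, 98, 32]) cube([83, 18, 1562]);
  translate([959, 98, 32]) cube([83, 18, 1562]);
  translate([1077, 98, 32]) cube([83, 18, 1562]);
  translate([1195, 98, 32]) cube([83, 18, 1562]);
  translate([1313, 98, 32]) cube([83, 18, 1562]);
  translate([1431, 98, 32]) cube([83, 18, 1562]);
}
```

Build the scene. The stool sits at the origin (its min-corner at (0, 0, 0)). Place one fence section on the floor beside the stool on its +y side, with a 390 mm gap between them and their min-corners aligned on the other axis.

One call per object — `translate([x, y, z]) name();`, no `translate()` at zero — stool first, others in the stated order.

stool();
translate([0, 650, 0]) fence_section();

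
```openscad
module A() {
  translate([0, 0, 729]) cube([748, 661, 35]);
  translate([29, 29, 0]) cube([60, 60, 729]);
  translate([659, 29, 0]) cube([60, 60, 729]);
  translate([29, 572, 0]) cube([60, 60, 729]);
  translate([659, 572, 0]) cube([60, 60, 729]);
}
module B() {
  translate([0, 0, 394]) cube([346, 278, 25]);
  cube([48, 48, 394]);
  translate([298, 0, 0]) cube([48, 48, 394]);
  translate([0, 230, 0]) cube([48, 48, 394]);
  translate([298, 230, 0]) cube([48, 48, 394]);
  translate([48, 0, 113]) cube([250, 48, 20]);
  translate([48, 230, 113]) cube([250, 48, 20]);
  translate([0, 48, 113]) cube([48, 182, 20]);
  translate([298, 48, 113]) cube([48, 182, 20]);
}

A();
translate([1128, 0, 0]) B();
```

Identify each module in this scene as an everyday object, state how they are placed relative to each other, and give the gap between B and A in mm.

A is a table. B is a stool. The stool is on the floor beside the table on its +x side. The gap between the stool and the table is 380 mm.

The stool's nearest face is 380 mm from the table's +x face.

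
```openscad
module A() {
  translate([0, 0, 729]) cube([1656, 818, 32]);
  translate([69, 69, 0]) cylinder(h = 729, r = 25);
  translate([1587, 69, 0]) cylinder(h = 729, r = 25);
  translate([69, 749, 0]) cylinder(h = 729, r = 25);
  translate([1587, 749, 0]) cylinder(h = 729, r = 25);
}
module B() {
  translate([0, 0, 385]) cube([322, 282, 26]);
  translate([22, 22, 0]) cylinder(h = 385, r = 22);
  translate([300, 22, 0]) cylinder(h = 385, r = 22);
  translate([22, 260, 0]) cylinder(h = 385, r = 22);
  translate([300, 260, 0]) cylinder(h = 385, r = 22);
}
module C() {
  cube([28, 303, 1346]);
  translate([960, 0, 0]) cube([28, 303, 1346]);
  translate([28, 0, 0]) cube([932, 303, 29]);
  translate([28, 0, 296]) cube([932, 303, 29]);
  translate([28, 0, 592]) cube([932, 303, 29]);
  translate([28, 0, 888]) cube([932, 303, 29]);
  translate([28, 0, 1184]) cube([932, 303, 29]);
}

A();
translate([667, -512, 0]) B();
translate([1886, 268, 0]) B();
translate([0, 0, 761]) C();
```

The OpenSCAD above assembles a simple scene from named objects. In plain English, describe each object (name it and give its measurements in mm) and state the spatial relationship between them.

A is a rectangular dining table. The top is 1656×818×32 mm with its upper surface at z = 761 mm. It stands on four round legs of 50 mm diameter, each leg's bounding box inset 44 mm from the nearest pair of top edges, running from the floor to the underside of the top.

B is a four-legged stool. The seat is a 322×282×26 mm slab whose top surface is at z = 411 mm; four round legs, each 44 mm in diameter, run from the floor (z = 0) to the underside of the seat, each leg's axis is inset half a diameter from the nearest pair of seat edges (so the leg's bounding box is flush with the corner).

C is an open bookshelf. Two side panels, each 28 mm thick, 303 mm deep and 1346 mm tall, stand 988 mm apart (outside-to-outside). Between them sit 5 shelves, each 29 mm thick and 303 mm deep, spanning the full gap between the sides. The bottom shelf rests on the floor (its underside at z = 0) and the clear gap between one shelf's top and the next shelf's underside is 267 mm.

Two stools sit around the table at the −y, +x sides. The bookshelf is on top of the table.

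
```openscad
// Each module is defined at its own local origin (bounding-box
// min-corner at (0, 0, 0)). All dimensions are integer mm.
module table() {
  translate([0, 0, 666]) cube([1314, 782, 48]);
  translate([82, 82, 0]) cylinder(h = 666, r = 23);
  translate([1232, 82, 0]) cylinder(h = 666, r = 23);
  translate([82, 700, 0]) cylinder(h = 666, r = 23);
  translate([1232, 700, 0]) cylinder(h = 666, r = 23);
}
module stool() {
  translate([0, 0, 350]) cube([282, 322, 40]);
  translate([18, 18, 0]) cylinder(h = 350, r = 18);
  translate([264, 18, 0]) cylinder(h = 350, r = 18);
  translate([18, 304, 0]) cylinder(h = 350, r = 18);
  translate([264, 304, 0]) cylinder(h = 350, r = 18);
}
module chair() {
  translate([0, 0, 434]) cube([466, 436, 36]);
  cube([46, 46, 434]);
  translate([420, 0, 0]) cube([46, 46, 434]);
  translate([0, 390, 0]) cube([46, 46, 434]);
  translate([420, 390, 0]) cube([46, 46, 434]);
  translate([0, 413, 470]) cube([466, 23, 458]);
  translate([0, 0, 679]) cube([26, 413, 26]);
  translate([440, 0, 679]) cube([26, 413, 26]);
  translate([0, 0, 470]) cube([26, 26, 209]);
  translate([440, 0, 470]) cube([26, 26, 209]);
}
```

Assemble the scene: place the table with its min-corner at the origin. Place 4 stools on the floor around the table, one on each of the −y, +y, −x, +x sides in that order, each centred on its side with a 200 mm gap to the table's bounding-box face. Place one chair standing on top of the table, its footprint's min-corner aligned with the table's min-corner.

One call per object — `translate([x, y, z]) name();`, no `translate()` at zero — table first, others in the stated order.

table();
translate([516, -522, 0]) stool();
translate([516, 982, 0]) stool();
translate([-482, 230, 0]) stool();
translate([1514, 230, 0]) stool();
translate([0, 0, 714]) chair();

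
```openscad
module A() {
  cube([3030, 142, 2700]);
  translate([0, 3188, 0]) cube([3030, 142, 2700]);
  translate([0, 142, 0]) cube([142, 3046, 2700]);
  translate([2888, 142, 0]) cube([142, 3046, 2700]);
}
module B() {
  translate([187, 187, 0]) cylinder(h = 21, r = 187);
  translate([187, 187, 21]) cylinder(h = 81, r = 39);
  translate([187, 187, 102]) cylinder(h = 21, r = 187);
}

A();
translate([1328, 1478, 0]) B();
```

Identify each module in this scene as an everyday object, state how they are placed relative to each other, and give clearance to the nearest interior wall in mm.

A is a house frame. B is a spool. The spool sits inside the house frame, centred. The clearance to the nearest interior wall is 1186 mm.

Clearances: x = 1186, y = 1336; minimum 1186 mm.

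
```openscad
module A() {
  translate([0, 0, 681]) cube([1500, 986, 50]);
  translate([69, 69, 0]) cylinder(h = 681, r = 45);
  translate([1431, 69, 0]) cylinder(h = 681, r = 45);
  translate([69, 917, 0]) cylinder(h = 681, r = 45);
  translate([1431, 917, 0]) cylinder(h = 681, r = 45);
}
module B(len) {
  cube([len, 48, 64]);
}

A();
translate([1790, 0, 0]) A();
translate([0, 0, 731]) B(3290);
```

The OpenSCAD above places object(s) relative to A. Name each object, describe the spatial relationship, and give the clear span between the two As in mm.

A is a table. B is a beam. A beam spans the tops of two tables. The clear span between the two tables is 290 mm.

Second table starts at x = 1790; first ends at x = 1500; clear span = 1790 − 1500 = 290 mm.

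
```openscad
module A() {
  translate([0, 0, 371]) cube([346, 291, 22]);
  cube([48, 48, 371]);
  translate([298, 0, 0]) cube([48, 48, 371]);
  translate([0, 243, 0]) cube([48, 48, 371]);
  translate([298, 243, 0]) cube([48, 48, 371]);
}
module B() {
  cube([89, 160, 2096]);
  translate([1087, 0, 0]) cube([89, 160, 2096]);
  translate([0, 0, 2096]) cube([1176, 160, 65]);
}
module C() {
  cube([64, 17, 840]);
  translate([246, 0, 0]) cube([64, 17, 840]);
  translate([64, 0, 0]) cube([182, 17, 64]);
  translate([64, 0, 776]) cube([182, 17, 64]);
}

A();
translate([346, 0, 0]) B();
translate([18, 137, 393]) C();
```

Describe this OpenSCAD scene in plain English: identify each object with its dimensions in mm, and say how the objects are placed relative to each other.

A is a simple wooden stool: a rectangular seat 346 mm (x) by 291 mm (y), 22 mm thick, top face at z = 393 mm, on four square legs, each 48×48 mm in cross-section. The legs rest on z = 0, each flush with a corner of the seat.

B is a rectangular door frame: two vertical jambs of 89×160 mm section, 2096 mm tall, with a clear opening 998 mm wide between their inner faces. A header 65 mm tall and 160 mm deep lies on top of the jambs and spans the full outside width.

C is a picture frame with a 182×712 mm rectangular opening (x by z) and a uniform 64 mm border on every side. Frame depth is 17 mm along y. It is built from two vertical stiles running the full outside height and two horizontal rails spanning the gap between the stiles.

The door frame is against the stool's +x side, with their −y faces flush. The picture frame is on top of the stool, centred.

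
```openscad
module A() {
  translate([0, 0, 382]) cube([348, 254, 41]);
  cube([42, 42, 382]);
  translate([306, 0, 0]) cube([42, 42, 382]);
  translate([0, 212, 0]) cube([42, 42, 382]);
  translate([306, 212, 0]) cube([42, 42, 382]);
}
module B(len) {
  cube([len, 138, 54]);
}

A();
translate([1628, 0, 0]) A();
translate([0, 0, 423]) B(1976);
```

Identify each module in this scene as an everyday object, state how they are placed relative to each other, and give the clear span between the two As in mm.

Second stool starts at x = 1628; first ends at x = 348; clear span = 1628 − 348 = 1280 mm.

A is a stool. B is a beam. A beam spans the tops of two stools. The clear span between the two stools is 1280 mm.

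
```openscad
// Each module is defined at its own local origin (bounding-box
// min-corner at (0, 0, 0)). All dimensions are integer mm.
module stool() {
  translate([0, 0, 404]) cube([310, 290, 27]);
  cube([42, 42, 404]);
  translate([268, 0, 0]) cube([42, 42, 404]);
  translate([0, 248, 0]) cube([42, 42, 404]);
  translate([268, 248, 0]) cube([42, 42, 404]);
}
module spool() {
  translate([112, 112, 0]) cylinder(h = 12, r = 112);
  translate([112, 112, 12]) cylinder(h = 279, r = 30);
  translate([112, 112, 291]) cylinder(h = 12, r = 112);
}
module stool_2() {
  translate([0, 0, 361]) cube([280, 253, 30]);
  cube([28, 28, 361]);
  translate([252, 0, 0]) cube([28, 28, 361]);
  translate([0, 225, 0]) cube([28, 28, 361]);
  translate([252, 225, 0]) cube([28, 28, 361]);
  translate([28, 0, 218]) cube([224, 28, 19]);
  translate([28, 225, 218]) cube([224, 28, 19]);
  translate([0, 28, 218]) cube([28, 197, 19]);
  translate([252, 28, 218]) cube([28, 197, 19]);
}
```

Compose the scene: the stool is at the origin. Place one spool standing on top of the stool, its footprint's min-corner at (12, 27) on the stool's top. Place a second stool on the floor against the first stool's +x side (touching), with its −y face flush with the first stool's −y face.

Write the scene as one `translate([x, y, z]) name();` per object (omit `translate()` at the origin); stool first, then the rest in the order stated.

stool();
translate([12, 27, 431]) spool();
translate([310, 0, 0]) stool_2();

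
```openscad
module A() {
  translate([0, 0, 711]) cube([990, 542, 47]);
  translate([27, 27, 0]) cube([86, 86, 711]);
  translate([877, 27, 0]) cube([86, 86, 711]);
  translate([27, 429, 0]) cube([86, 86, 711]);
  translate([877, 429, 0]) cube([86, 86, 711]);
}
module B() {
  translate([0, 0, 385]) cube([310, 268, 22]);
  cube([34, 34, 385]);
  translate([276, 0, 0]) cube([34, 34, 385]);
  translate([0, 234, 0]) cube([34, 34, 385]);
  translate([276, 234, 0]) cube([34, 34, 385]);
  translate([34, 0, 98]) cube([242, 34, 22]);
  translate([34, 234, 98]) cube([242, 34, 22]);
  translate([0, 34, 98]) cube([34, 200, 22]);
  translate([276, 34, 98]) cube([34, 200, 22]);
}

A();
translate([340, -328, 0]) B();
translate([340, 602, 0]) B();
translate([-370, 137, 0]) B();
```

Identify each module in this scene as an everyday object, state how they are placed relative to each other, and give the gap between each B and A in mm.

A is a table. B is a stool. Three stools sit around the table at the −y, +y, −x sides. The gap between each stool and the table is 60 mm.

Each stool's nearest face is 60 mm from the table's bounding box.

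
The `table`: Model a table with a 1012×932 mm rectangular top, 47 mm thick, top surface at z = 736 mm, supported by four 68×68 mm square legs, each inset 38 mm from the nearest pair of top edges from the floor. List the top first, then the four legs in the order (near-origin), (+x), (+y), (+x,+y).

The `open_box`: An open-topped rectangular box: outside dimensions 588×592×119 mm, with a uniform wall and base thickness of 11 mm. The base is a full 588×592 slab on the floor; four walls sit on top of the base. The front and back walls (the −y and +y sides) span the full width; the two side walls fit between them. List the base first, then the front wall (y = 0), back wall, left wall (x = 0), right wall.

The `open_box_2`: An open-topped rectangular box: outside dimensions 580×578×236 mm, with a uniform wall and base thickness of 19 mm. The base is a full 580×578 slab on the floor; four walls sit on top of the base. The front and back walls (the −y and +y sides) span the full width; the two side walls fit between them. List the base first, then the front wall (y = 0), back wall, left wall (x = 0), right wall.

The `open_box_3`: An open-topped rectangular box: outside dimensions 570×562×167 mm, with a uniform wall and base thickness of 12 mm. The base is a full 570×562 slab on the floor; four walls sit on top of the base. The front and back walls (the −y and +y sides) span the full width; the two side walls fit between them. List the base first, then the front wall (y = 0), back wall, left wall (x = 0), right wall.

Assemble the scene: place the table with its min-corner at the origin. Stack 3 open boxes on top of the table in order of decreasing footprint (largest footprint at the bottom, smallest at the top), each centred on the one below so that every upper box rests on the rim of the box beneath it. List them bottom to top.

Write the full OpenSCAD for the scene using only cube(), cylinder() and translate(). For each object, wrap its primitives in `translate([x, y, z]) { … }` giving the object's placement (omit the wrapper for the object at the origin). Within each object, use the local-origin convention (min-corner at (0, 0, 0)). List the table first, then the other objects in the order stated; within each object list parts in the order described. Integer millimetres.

translate([0, 0, 689]) cube([1012, 932, 47]);
translate([38, 38, 0]) cube([68, 68, 689]);
translate([906, 38, 0]) cube([68, 68, 689]);
translate([38, 826, 0]) cube([68, 68, 689]);
translate([906, 826, 0]) cube([68, 68, 689]);
translate([212, 170, 736]) {
  cube([588, 592, 11]);
  translate([0, 0, 11]) cube([588, 11, 108]);
  translate([0, 581, 11]) cube([588, 11, 108]);
  translate([0, 11, 11]) cube([11, 570, 108]);
  translate([577, 11, 11]) cube([11, 570, 108]);
}
translate([216, 177, 855]) {
  cube([580, 578, 19]);
  translate([0, 0, 19]) cube([580, 19, 217]);
  translate([0, 559, 19]) cube([580, 19, 217]);
  translate([0, 19, 19]) cube([19, 540, 217]);
  translate([561, 19, 19]) cube([19, 540, 217]);
}
translate([221, 185, 1091]) {
  cube([570, 562, 12]);
  translate([0, 0, 12]) cube([570, 12, 155]);
  translate([0, 550, 12]) cube([570, 12, 155]);
  translate([0, 12, 12]) cube([12, 538, 155]);
  translate([558, 12, 12]) cube([12, 538, 155]);
}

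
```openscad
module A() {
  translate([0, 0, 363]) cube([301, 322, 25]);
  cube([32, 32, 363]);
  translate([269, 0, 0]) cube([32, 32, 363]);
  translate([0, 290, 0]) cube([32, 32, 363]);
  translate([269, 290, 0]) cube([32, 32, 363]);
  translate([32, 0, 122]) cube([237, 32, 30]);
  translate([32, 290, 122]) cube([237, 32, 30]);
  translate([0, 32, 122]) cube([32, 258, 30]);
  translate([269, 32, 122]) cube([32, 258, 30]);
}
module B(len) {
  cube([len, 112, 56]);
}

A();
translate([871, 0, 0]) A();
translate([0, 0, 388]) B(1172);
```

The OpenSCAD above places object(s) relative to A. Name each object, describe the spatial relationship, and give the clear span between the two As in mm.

A is a stool. B is a beam. A beam spans the tops of two stools. The clear span between the two stools is 570 mm.

Second stool starts at x = 871; first ends at x = 301; clear span = 871 − 301 = 570 mm.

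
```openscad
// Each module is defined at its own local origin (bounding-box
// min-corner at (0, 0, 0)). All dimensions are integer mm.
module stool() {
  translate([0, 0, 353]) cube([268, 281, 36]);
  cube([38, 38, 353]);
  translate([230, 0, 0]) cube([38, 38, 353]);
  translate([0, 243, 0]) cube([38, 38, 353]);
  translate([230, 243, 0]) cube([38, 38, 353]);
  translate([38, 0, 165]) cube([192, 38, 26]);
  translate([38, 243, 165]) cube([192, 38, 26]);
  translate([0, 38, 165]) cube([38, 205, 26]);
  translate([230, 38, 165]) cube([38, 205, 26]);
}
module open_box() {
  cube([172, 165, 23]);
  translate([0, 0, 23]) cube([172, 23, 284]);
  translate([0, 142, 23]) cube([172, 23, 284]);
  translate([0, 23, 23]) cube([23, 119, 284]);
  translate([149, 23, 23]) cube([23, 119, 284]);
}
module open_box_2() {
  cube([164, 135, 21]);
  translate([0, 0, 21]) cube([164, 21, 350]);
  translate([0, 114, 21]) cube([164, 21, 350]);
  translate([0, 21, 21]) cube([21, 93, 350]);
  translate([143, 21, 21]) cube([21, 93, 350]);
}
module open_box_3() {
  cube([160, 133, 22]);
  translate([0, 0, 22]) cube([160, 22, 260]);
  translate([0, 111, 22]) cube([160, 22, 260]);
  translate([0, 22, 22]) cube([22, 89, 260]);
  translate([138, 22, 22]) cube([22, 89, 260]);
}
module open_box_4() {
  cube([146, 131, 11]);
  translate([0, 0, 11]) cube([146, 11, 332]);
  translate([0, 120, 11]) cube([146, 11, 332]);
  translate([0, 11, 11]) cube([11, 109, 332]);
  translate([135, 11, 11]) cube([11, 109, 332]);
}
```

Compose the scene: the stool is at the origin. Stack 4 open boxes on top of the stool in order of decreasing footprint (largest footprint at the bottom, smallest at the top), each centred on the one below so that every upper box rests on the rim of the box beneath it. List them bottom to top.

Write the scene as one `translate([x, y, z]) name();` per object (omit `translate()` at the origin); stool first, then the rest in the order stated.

stool();
translate([48, 58, 389]) open_box();
translate([52, 73, 696]) open_box_2();
translate([54, 74, 1067]) open_box_3();
translate([61, 75, 1349]) open_box_4();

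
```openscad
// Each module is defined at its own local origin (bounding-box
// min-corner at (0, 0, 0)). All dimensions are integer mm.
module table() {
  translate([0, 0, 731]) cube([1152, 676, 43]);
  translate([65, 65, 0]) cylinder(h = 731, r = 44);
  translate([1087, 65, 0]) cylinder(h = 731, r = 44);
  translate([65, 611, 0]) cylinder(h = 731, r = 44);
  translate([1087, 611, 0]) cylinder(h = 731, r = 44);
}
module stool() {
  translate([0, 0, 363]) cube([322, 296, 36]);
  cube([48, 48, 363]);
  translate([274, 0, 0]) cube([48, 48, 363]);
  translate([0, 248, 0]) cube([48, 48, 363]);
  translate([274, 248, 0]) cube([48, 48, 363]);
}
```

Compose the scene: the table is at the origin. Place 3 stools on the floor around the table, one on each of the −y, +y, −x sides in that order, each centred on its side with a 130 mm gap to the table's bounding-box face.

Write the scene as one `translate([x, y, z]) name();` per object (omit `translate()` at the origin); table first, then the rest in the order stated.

table();
translate([415, -426, 0]) stool();
translate([415, 806, 0]) stool();
translate([-452, 190, 0]) stool();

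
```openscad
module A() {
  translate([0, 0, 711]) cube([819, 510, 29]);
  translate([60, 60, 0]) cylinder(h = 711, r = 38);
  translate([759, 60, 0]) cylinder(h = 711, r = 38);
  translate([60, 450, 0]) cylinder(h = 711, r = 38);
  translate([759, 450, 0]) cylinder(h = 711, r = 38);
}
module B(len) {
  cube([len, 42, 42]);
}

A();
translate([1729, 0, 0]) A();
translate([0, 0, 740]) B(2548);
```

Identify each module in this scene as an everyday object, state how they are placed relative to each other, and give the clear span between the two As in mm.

A is a table. B is a beam. A beam spans the tops of two tables. The clear span between the two tables is 910 mm.

Second table starts at x = 1729; first ends at x = 819; clear span = 1729 − 819 = 910 mm.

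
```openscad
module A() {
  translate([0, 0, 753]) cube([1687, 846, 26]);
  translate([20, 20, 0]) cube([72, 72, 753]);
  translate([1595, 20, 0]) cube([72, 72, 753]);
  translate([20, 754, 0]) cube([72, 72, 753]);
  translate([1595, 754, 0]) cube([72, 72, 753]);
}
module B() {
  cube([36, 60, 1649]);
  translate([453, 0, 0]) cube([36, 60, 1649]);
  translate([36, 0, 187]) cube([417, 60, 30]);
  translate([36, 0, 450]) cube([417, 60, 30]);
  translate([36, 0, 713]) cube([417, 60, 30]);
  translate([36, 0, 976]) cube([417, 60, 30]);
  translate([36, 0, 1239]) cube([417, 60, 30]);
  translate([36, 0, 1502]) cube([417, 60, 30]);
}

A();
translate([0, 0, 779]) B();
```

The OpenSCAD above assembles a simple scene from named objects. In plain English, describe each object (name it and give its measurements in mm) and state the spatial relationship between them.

A is a rectangular dining table. The top is 1687×846×26 mm with its upper surface at z = 779 mm. It stands on four 72×72 mm square legs, each inset 20 mm from the nearest pair of top edges, running from the floor to the underside of the top.

B is a straight ladder. Two 36×60 mm vertical rails, 1649 mm tall, stand 489 mm apart (outside-to-outside) with their front faces coplanar on the −y side. 6 rungs, each 60 mm deep and 30 mm tall, span between the inner faces of the rails, front faces flush with the rails. The lowest rung's underside is at z = 187 mm and rungs are spaced 263 mm apart (underside to underside).

The ladder is on top of the table.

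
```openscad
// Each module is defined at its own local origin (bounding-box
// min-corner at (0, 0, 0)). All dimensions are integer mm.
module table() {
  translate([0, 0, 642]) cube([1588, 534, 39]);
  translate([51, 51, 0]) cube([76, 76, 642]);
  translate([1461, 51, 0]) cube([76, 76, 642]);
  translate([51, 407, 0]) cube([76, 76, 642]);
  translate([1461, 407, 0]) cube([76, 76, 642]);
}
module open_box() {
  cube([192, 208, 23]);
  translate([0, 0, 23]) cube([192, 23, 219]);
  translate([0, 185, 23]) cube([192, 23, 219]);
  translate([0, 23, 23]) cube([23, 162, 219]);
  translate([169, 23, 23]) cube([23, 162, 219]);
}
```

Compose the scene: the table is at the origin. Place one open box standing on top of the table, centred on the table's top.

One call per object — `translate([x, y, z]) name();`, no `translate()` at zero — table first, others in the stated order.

table();
translate([698, 163, 681]) open_box();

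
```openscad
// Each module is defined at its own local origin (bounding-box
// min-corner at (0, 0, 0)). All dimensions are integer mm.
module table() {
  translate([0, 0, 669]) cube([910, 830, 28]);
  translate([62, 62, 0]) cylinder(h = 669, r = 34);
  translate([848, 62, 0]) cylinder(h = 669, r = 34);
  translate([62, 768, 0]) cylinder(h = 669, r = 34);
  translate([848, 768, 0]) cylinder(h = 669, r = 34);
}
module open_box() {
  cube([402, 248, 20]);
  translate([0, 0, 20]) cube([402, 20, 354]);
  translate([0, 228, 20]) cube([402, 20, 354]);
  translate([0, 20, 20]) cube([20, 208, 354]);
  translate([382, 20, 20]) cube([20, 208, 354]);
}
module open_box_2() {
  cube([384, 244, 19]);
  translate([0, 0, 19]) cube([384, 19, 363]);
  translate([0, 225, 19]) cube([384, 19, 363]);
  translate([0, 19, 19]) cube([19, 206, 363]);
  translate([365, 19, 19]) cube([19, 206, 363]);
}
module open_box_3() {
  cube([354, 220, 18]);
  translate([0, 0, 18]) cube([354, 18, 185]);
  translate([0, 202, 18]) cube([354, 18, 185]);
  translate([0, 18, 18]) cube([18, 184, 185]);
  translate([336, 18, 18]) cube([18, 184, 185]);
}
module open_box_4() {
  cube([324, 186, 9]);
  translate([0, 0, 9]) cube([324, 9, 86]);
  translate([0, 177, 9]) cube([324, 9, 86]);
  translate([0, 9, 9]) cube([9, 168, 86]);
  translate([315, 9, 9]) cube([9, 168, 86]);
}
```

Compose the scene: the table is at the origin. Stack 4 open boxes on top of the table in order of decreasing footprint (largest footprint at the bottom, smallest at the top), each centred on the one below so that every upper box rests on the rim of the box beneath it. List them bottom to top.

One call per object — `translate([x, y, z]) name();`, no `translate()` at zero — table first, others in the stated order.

table();
translate([254, 291, 697]) open_box();
translate([263, 293, 1071]) open_box_2();
translate([278, 305, 1453]) open_box_3();
translate([293, 322, 1656]) open_box_4();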